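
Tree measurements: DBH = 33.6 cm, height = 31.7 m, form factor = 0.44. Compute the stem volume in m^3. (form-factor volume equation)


Formula: V = pi * (DBH/200)^2 * H * ff
Radius = DBH/200 = 33.6/200 = 0.168 m
Radius^2 = 0.168^2 = 0.028224 m^2
V = pi * 0.028224 * 31.7 * 0.44
V = 1.237 m^3

1.237


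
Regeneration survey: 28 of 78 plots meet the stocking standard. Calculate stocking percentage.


Formula: Stocking % = stocked plots / total plots * 100
Stocking = 28 / 78 * 100
Stocking = 0.359 * 100 = 35.9%

35.9


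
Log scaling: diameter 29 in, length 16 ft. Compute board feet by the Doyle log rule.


Doyle: BF = (D - 4)^2 * L / 16
Adjusted diameter = 29 - 4 = 25 in
(D-4)^2 = 25^2 = 625
BF = 625 * 16 / 16 = 625 BF

625


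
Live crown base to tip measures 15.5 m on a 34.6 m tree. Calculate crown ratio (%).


Formula: Crown Ratio = (Crown Length / Total Height) * 100
CR = (15.5 m / 34.6 m) * 100
CR = 0.448 * 100 = 44.8%

44.8


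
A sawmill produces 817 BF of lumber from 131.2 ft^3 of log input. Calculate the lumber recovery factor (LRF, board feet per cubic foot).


Formula: LRF = Lumber Output (BF) / Log Input (ft^3)
LRF = 817 BF / 131.2 ft^3
LRF = 6.23 BF/ft^3

6.23


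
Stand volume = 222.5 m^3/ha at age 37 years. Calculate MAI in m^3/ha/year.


Formula: MAI = Total Volume / Stand Age
MAI = 222.5 m^3/ha / 37 years
MAI = 6.01 m^3/ha/year

6.01


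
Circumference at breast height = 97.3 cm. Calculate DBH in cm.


Formula: DBH = C / pi
DBH = 97.3 / pi
pi = 3.14159...
DBH = 31.0 cm

31.0


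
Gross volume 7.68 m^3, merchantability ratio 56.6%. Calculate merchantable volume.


Formula: MV = V_total * (merchantable_pct / 100)
Merchantable fraction = 56.6% / 100 = 0.566
MV = 7.68 m^3 * 0.566 = 4.347 m^3

4.347


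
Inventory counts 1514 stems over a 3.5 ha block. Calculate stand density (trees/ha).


Formula: Stand Density = N_trees / Area_ha
Density = 1514 trees / 3.5 ha
Density = 433 trees/ha

433


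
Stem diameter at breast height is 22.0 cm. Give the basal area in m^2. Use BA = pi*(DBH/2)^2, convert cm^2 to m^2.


Formula: BA = pi * (DBH/2)^2 / 10000  (cm^2 to m^2)
Radius = DBH/2 = 22.0/2 = 11.0 cm
BA = pi * 11.0^2 / 10000
   = 380.1327 cm^2 / 10000
   = 0.038 m^2

0.038


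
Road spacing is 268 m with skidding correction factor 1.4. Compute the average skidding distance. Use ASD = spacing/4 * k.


Formula: ASD = (spacing / 4) * correction
Uncorrected distance = spacing / 4 = 268 / 4 = 67 m
ASD = 67 * 1.4 = 94 m

94


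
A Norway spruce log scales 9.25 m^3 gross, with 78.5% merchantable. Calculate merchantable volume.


Formula: MV = V_total * (merchantable_pct / 100)
Merchantable fraction = 78.5% / 100 = 0.785
MV = 9.25 m^3 * 0.785 = 7.261 m^3

7.261


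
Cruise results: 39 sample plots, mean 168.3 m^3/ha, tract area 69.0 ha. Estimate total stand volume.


Formula: Total Volume = Mean Volume per ha * Total Area
Total Volume = 168.3 m^3/ha * 69.0 ha
Total Volume = 11613 m^3

11613


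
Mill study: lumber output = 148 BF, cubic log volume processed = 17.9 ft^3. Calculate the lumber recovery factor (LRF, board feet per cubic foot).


Formula: LRF = Lumber Output (BF) / Log Input (ft^3)
LRF = 148 BF / 17.9 ft^3
LRF = 8.27 BF/ft^3

8.27


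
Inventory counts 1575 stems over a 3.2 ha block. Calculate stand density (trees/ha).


Formula: Stand Density = N_trees / Area_ha
Density = 1575 trees / 3.2 ha
Density = 492 trees/ha

492


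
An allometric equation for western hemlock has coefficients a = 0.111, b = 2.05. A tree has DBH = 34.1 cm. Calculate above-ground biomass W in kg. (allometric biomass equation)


Formula: W = a * DBH^b  (allometric power law)
DBH^b = 34.1^2.05 = 1387.2236
W = 0.111 * 1387.2236 = 154.0 kg

154.0


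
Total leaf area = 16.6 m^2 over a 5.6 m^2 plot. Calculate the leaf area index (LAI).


Formula: LAI = total leaf area / ground area  (dimensionless)
LAI = 16.6 m^2 / 5.6 m^2
LAI = 2.96

2.96


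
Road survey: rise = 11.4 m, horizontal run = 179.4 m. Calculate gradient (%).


Formula: Gradient = rise / run * 100
Gradient = 11.4 / 179.4 * 100 = 6.4%

6.4


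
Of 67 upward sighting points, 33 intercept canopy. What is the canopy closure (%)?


Formula: Canopy closure = covered points / total points * 100
Closure = 33 / 67 * 100
Closure = 0.4925 * 100 = 49.3%

49.3


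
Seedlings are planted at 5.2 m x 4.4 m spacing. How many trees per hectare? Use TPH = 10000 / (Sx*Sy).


Formula: TPH = 10000 m^2/ha / (spacing_x * spacing_y)
Area per tree = 5.2 m * 4.4 m = 22.88 m^2
TPH = 10000 / 22.88 = 437 trees/ha

437


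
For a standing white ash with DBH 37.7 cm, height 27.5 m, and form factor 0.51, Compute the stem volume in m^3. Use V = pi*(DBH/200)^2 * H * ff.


Formula: V = pi * (DBH/200)^2 * H * ff
Radius = DBH/200 = 37.7/200 = 0.1885 m
Radius^2 = 0.1885^2 = 0.03553225 m^2
V = pi * 0.03553225 * 27.5 * 0.51
V = 1.566 m^3

1.566


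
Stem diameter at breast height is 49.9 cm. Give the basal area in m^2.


Formula: BA = pi * (DBH/2)^2 / 10000  (cm^2 to m^2)
Radius = DBH/2 = 49.9/2 = 24.95 cm
BA = pi * 24.95^2 / 10000
   = 1955.6493 cm^2 / 10000
   = 0.1956 m^2

0.1956


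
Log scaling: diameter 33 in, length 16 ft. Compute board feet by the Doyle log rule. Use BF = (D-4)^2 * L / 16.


Doyle: BF = (D - 4)^2 * L / 16
Adjusted diameter = 33 - 4 = 29 in
(D-4)^2 = 29^2 = 841
BF = 841 * 16 / 16 = 841 BF

841


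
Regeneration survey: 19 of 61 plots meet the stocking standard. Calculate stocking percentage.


Formula: Stocking % = stocked plots / total plots * 100
Stocking = 19 / 61 * 100
Stocking = 0.3115 * 100 = 31.1%

31.1


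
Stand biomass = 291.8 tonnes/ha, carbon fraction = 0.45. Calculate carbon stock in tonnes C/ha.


Formula: Carbon Stock = Biomass * Carbon Fraction
C = 291.8 t/ha * 0.45
C = 131.3 t C/ha

131.3


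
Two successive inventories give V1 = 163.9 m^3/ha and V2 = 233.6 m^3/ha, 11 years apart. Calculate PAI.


Formula: PAI = (V_T2 - V_T1) / (T2 - T1)
Volume increment = 233.6 - 163.9 = 69.7 m^3/ha
PAI = 69.7 / 11 = 6.34 m^3/ha/year

6.34


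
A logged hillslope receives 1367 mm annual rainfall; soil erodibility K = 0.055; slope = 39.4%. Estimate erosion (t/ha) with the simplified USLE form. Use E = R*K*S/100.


Formula: E = R * K * S / 100  (simplified USLE)
R * K = 1367 * 0.055 = 75.185
E = 75.185 * 39.4 / 100 = 29.62 t/ha

29.62


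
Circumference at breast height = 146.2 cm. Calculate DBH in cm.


Formula: DBH = C / pi
DBH = 146.2 / pi
pi = 3.14159...
DBH = 46.5 cm

46.5


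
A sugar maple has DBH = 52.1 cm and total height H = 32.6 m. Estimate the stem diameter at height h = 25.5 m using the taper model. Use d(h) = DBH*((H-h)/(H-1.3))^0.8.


Taper: d(h) = DBH * ((H - h) / (H - 1.3))^0.8
Numerator = H - h = 32.6 - 25.5 = 7.1 m
Denominator = H - 1.3 = 32.6 - 1.3 = 31.3 m
Ratio = 7.1 / 31.3 = 0.22684
d = 52.1 * 0.22684^0.8 = 15.9 cm

15.9


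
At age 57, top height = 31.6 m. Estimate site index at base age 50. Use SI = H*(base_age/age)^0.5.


Formula: SI = H_dom * (base_age / age)^0.5
Age ratio = 50 / 57 = 0.87719
sqrt(age_ratio) = 0.93659
SI = 31.6 * 0.93659 = 29.6 m

29.6


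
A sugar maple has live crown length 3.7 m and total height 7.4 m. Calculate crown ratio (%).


Formula: Crown Ratio = (Crown Length / Total Height) * 100
CR = (3.7 m / 7.4 m) * 100
CR = 0.5 * 100 = 50.0%

50.0


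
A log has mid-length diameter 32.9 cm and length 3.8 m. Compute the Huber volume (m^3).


Huber: V = Am * L,  Am = pi*(Dm/200)^2
Am = pi*(32.9/200)^2 = 0.085012 m^2
V = 0.085012*3.8 = 0.323 m^3

0.323


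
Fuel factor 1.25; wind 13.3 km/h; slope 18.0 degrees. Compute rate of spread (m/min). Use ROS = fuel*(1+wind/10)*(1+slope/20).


Formula: ROS = fuel * (1 + wind/10) * (1 + slope/20)
Wind factor = 1 + 13.3/10 = 2.33
Slope factor = 1 + 18.0/20 = 1.9
ROS = 1.25 * 2.33 * 1.9 = 5.53 m/min

5.53


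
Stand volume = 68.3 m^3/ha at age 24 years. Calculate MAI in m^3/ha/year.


Formula: MAI = Total Volume / Stand Age
MAI = 68.3 m^3/ha / 24 years
MAI = 2.85 m^3/ha/year

2.85


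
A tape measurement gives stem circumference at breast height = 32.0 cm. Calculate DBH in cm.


Formula: DBH = C / pi
DBH = 32.0 / pi
pi = 3.14159...
DBH = 10.2 cm

10.2


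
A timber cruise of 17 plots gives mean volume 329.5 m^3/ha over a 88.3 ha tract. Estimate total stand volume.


Formula: Total Volume = Mean Volume per ha * Total Area
Total Volume = 329.5 m^3/ha * 88.3 ha
Total Volume = 29095 m^3

29095


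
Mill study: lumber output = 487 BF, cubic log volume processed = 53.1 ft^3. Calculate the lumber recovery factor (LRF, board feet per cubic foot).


Formula: LRF = Lumber Output (BF) / Log Input (ft^3)
LRF = 487 BF / 53.1 ft^3
LRF = 9.17 BF/ft^3

9.17


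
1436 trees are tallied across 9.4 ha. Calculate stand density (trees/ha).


Formula: Stand Density = N_trees / Area_ha
Density = 1436 trees / 9.4 ha
Density = 153 trees/ha

153


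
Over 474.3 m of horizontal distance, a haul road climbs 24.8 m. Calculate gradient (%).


Formula: Gradient = rise / run * 100
Gradient = 24.8 / 474.3 * 100 = 5.2%

5.2


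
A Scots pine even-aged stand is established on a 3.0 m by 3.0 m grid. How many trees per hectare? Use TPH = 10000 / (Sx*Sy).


Formula: TPH = 10000 m^2/ha / (spacing_x * spacing_y)
Area per tree = 3.0 m * 3.0 m = 9.0 m^2
TPH = 10000 / 9.0 = 1111 trees/ha

1111


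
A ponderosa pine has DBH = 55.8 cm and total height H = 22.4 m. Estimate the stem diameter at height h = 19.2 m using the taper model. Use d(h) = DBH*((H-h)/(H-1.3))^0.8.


Taper: d(h) = DBH * ((H - h) / (H - 1.3))^0.8
Numerator = H - h = 22.4 - 19.2 = 3.2 m
Denominator = H - 1.3 = 22.4 - 1.3 = 21.1 m
Ratio = 3.2 / 21.1 = 0.15166
d = 55.8 * 0.15166^0.8 = 12.3 cm

12.3


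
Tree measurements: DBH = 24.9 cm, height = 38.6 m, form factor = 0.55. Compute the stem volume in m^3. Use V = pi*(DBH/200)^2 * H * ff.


Formula: V = pi * (DBH/200)^2 * H * ff
Radius = DBH/200 = 24.9/200 = 0.1245 m
Radius^2 = 0.1245^2 = 0.01550025 m^2
V = pi * 0.01550025 * 38.6 * 0.55
V = 1.034 m^3

1.034


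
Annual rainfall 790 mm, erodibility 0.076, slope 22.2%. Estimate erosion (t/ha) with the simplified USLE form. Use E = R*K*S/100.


Formula: E = R * K * S / 100  (simplified USLE)
R * K = 790 * 0.076 = 60.04
E = 60.04 * 22.2 / 100 = 13.33 t/ha

13.33


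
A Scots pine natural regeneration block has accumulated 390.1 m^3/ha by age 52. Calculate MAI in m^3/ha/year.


Formula: MAI = Total Volume / Stand Age
MAI = 390.1 m^3/ha / 52 years
MAI = 7.5 m^3/ha/year

7.5


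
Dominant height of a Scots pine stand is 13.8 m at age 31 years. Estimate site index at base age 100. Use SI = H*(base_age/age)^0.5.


Formula: SI = H_dom * (base_age / age)^0.5
Age ratio = 100 / 31 = 3.22581
sqrt(age_ratio) = 1.79605
SI = 13.8 * 1.79605 = 24.8 m

24.8


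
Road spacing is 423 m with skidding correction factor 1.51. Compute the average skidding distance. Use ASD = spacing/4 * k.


Formula: ASD = (spacing / 4) * correction
Uncorrected distance = spacing / 4 = 423 / 4 = 105.75 m
ASD = 105.75 * 1.51 = 160 m

160


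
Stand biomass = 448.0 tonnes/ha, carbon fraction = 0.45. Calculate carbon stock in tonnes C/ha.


Formula: Carbon Stock = Biomass * Carbon Fraction
C = 448.0 t/ha * 0.45
C = 201.6 t C/ha

201.6


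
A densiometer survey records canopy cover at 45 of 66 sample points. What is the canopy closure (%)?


Formula: Canopy closure = covered points / total points * 100
Closure = 45 / 66 * 100
Closure = 0.6818 * 100 = 68.2%

68.2


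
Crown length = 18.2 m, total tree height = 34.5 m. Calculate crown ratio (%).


Formula: Crown Ratio = (Crown Length / Total Height) * 100
CR = (18.2 m / 34.5 m) * 100
CR = 0.5275 * 100 = 52.8%

52.8


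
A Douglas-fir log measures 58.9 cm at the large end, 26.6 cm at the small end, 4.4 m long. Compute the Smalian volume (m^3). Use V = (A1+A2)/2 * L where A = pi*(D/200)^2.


Smalian: V = (A1 + A2)/2 * L,  A = pi*(D/200)^2
A1 = pi*(58.9/200)^2 = 0.272471 m^2
A2 = pi*(26.6/200)^2 = 0.055572 m^2
V = (0.272471+0.055572)/2*4.4 = 0.7217 m^3

0.7217


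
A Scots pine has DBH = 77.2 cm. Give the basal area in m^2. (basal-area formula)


Formula: BA = pi * (DBH/2)^2 / 10000  (cm^2 to m^2)
Radius = DBH/2 = 77.2/2 = 38.6 cm
BA = pi * 38.6^2 / 10000
   = 4680.8474 cm^2 / 10000
   = 0.4681 m^2

0.4681


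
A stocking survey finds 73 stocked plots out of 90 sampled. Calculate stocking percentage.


Formula: Stocking % = stocked plots / total plots * 100
Stocking = 73 / 90 * 100
Stocking = 0.8111 * 100 = 81.1%

81.1


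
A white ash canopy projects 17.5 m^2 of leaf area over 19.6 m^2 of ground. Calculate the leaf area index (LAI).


Formula: LAI = total leaf area / ground area  (dimensionless)
LAI = 17.5 m^2 / 19.6 m^2
LAI = 0.89

0.89


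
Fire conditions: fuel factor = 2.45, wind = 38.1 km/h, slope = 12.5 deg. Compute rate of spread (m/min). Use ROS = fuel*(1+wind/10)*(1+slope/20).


Formula: ROS = fuel * (1 + wind/10) * (1 + slope/20)
Wind factor = 1 + 38.1/10 = 4.81
Slope factor = 1 + 12.5/20 = 1.625
ROS = 2.45 * 4.81 * 1.625 = 19.15 m/min

19.15


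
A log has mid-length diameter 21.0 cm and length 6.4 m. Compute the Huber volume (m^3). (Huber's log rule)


Huber: V = Am * L,  Am = pi*(Dm/200)^2
Am = pi*(21.0/200)^2 = 0.034636 m^2
V = 0.034636*6.4 = 0.2217 m^3

0.2217


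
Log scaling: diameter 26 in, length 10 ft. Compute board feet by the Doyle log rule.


Doyle: BF = (D - 4)^2 * L / 16
Adjusted diameter = 26 - 4 = 22 in
(D-4)^2 = 22^2 = 484
BF = 484 * 10 / 16 = 303 BF

303


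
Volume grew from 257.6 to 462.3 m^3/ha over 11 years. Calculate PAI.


Formula: PAI = (V_T2 - V_T1) / (T2 - T1)
Volume increment = 462.3 - 257.6 = 204.7 m^3/ha
PAI = 204.7 / 11 = 18.61 m^3/ha/year

18.61


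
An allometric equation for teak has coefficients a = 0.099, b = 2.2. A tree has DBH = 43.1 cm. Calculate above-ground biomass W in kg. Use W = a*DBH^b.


Formula: W = a * DBH^b  (allometric power law)
DBH^b = 43.1^2.2 = 3943.2108
W = 0.099 * 3943.2108 = 390.4 kg

390.4


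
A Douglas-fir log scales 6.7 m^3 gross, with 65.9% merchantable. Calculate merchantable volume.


Formula: MV = V_total * (merchantable_pct / 100)
Merchantable fraction = 65.9% / 100 = 0.659
MV = 6.7 m^3 * 0.659 = 4.415 m^3

4.415


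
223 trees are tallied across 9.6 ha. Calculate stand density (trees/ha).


Formula: Stand Density = N_trees / Area_ha
Density = 223 trees / 9.6 ha
Density = 23 trees/ha

23


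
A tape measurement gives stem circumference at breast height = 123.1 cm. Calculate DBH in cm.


Formula: DBH = C / pi
DBH = 123.1 / pi
pi = 3.14159...
DBH = 39.2 cm

39.2


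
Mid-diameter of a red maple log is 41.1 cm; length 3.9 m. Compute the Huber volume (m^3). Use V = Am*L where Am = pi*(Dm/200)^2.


Huber: V = Am * L,  Am = pi*(Dm/200)^2
Am = pi*(41.1/200)^2 = 0.13267 m^2
V = 0.13267*3.9 = 0.5174 m^3

0.5174


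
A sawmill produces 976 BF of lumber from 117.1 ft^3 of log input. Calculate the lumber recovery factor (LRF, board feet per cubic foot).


Formula: LRF = Lumber Output (BF) / Log Input (ft^3)
LRF = 976 BF / 117.1 ft^3
LRF = 8.33 BF/ft^3

8.33


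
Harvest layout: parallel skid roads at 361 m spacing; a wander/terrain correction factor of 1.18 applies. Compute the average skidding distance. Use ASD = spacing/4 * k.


Formula: ASD = (spacing / 4) * correction
Uncorrected distance = spacing / 4 = 361 / 4 = 90.25 m
ASD = 90.25 * 1.18 = 106 m

106


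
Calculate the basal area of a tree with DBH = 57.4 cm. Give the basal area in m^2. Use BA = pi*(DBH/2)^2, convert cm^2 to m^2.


Formula: BA = pi * (DBH/2)^2 / 10000  (cm^2 to m^2)
Radius = DBH/2 = 57.4/2 = 28.7 cm
BA = pi * 28.7^2 / 10000
   = 2587.6985 cm^2 / 10000
   = 0.2588 m^2

0.2588


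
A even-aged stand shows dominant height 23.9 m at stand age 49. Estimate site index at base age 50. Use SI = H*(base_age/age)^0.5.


Formula: SI = H_dom * (base_age / age)^0.5
Age ratio = 50 / 49 = 1.02041
sqrt(age_ratio) = 1.01015
SI = 23.9 * 1.01015 = 24.1 m

24.1


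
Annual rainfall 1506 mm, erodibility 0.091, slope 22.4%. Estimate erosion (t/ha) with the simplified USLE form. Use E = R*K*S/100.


Formula: E = R * K * S / 100  (simplified USLE)
R * K = 1506 * 0.091 = 137.046
E = 137.046 * 22.4 / 100 = 30.7 t/ha

30.7


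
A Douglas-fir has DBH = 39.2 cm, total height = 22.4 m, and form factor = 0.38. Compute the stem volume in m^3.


Formula: V = pi * (DBH/200)^2 * H * ff
Radius = DBH/200 = 39.2/200 = 0.196 m
Radius^2 = 0.196^2 = 0.038416 m^2
V = pi * 0.038416 * 22.4 * 0.38
V = 1.027 m^3

1.027


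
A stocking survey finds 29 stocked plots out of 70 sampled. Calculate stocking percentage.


Formula: Stocking % = stocked plots / total plots * 100
Stocking = 29 / 70 * 100
Stocking = 0.4143 * 100 = 41.4%

41.4


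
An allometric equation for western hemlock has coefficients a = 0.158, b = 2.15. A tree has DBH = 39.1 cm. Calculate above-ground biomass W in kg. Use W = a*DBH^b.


Formula: W = a * DBH^b  (allometric power law)
DBH^b = 39.1^2.15 = 2649.5983
W = 0.158 * 2649.5983 = 418.6 kg

418.6


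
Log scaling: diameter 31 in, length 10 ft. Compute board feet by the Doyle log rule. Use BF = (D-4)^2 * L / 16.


Doyle: BF = (D - 4)^2 * L / 16
Adjusted diameter = 31 - 4 = 27 in
(D-4)^2 = 27^2 = 729
BF = 729 * 10 / 16 = 456 BF

456


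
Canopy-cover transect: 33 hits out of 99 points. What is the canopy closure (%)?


Formula: Canopy closure = covered points / total points * 100
Closure = 33 / 99 * 100
Closure = 0.3333 * 100 = 33.3%

33.3


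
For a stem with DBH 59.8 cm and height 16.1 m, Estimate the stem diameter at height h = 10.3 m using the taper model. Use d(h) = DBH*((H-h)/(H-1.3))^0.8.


Taper: d(h) = DBH * ((H - h) / (H - 1.3))^0.8
Numerator = H - h = 16.1 - 10.3 = 5.8 m
Denominator = H - 1.3 = 16.1 - 1.3 = 14.8 m
Ratio = 5.8 / 14.8 = 0.39189
d = 59.8 * 0.39189^0.8 = 28.3 cm

28.3


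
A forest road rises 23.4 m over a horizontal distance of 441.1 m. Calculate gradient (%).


Formula: Gradient = rise / run * 100
Gradient = 23.4 / 441.1 * 100 = 5.3%

5.3


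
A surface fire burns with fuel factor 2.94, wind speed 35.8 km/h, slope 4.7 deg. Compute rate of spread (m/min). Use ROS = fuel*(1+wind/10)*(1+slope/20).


Formula: ROS = fuel * (1 + wind/10) * (1 + slope/20)
Wind factor = 1 + 35.8/10 = 4.58
Slope factor = 1 + 4.7/20 = 1.235
ROS = 2.94 * 4.58 * 1.235 = 16.63 m/min

16.63


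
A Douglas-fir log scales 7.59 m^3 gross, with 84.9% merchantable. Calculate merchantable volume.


Formula: MV = V_total * (merchantable_pct / 100)
Merchantable fraction = 84.9% / 100 = 0.849
MV = 7.59 m^3 * 0.849 = 6.444 m^3

6.444


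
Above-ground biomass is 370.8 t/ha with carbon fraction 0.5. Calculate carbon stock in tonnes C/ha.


Formula: Carbon Stock = Biomass * Carbon Fraction
C = 370.8 t/ha * 0.5
C = 185.4 t C/ha

185.4


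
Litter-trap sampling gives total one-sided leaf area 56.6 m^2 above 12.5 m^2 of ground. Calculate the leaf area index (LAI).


Formula: LAI = total leaf area / ground area  (dimensionless)
LAI = 56.6 m^2 / 12.5 m^2
LAI = 4.53

4.53


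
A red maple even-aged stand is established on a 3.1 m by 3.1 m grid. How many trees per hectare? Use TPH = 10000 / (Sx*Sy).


Formula: TPH = 10000 m^2/ha / (spacing_x * spacing_y)
Area per tree = 3.1 m * 3.1 m = 9.61 m^2
TPH = 10000 / 9.61 = 1041 trees/ha

1041


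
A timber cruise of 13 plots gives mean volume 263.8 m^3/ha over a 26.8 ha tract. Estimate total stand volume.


Formula: Total Volume = Mean Volume per ha * Total Area
Total Volume = 263.8 m^3/ha * 26.8 ha
Total Volume = 7070 m^3

7070


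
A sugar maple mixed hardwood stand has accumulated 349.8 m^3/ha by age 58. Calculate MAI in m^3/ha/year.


Formula: MAI = Total Volume / Stand Age
MAI = 349.8 m^3/ha / 58 years
MAI = 6.03 m^3/ha/year

6.03


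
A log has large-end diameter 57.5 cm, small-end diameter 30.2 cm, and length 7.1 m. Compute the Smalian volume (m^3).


Smalian: V = (A1 + A2)/2 * L,  A = pi*(D/200)^2
A1 = pi*(57.5/200)^2 = 0.259672 m^2
A2 = pi*(30.2/200)^2 = 0.071631 m^2
V = (0.259672+0.071631)/2*7.1 = 1.1761 m^3

1.1761


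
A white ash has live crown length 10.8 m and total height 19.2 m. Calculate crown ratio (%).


Formula: Crown Ratio = (Crown Length / Total Height) * 100
CR = (10.8 m / 19.2 m) * 100
CR = 0.5625 * 100 = 56.3%

56.3


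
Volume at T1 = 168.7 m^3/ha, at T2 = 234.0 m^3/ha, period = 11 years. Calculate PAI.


Formula: PAI = (V_T2 - V_T1) / (T2 - T1)
Volume increment = 234.0 - 168.7 = 65.3 m^3/ha
PAI = 65.3 / 11 = 5.94 m^3/ha/year

5.94


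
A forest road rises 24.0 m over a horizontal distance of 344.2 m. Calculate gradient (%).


Formula: Gradient = rise / run * 100
Gradient = 24.0 / 344.2 * 100 = 7.0%

7.0


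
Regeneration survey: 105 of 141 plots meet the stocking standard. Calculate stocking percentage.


Formula: Stocking % = stocked plots / total plots * 100
Stocking = 105 / 141 * 100
Stocking = 0.7447 * 100 = 74.5%

74.5


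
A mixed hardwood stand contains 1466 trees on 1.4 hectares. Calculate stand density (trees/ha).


Formula: Stand Density = N_trees / Area_ha
Density = 1466 trees / 1.4 ha
Density = 1047 trees/ha

1047


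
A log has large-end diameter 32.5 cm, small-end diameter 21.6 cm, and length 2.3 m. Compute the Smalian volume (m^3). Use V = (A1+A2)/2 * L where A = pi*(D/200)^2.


Smalian: V = (A1 + A2)/2 * L,  A = pi*(D/200)^2
A1 = pi*(32.5/200)^2 = 0.082958 m^2
A2 = pi*(21.6/200)^2 = 0.036644 m^2
V = (0.082958+0.036644)/2*2.3 = 0.1375 m^3

0.1375


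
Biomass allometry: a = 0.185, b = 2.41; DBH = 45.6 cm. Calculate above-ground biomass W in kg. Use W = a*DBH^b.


Formula: W = a * DBH^b  (allometric power law)
DBH^b = 45.6^2.41 = 9956.4673
W = 0.185 * 9956.4673 = 1841.9 kg

1841.9


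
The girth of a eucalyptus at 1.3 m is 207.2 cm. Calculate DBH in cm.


Formula: DBH = C / pi
DBH = 207.2 / pi
pi = 3.14159...
DBH = 66.0 cm

66.0


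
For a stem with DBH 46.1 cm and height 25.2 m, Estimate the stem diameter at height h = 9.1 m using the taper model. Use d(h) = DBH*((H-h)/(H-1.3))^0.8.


Taper: d(h) = DBH * ((H - h) / (H - 1.3))^0.8
Numerator = H - h = 25.2 - 9.1 = 16.1 m
Denominator = H - 1.3 = 25.2 - 1.3 = 23.9 m
Ratio = 16.1 / 23.9 = 0.67364
d = 46.1 * 0.67364^0.8 = 33.6 cm

33.6


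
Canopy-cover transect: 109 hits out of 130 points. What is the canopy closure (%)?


Formula: Canopy closure = covered points / total points * 100
Closure = 109 / 130 * 100
Closure = 0.8385 * 100 = 83.8%

83.8


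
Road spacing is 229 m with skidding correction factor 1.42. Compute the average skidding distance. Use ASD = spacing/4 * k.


Formula: ASD = (spacing / 4) * correction
Uncorrected distance = spacing / 4 = 229 / 4 = 57.25 m
ASD = 57.25 * 1.42 = 81 m

81


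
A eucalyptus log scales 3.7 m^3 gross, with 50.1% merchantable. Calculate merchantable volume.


Formula: MV = V_total * (merchantable_pct / 100)
Merchantable fraction = 50.1% / 100 = 0.501
MV = 3.7 m^3 * 0.501 = 1.854 m^3

1.854


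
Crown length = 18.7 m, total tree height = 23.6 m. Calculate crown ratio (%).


Formula: Crown Ratio = (Crown Length / Total Height) * 100
CR = (18.7 m / 23.6 m) * 100
CR = 0.7924 * 100 = 79.2%

79.2


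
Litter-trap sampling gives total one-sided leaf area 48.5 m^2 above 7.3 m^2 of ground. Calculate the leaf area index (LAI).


Formula: LAI = total leaf area / ground area  (dimensionless)
LAI = 48.5 m^2 / 7.3 m^2
LAI = 6.64

6.64


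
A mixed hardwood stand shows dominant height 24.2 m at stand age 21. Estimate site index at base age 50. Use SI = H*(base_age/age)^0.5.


Formula: SI = H_dom * (base_age / age)^0.5
Age ratio = 50 / 21 = 2.38095
sqrt(age_ratio) = 1.54303
SI = 24.2 * 1.54303 = 37.3 m

37.3


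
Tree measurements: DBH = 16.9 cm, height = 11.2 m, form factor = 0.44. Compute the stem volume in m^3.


Formula: V = pi * (DBH/200)^2 * H * ff
Radius = DBH/200 = 16.9/200 = 0.0845 m
Radius^2 = 0.0845^2 = 0.00714025 m^2
V = pi * 0.00714025 * 11.2 * 0.44
V = 0.111 m^3

0.111


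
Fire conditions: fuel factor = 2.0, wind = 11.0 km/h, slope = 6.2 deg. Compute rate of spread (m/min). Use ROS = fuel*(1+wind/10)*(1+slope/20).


Formula: ROS = fuel * (1 + wind/10) * (1 + slope/20)
Wind factor = 1 + 11.0/10 = 2.1
Slope factor = 1 + 6.2/20 = 1.31
ROS = 2.0 * 2.1 * 1.31 = 5.5 m/min

5.5


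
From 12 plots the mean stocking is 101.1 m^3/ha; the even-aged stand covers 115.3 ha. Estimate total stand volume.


Formula: Total Volume = Mean Volume per ha * Total Area
Total Volume = 101.1 m^3/ha * 115.3 ha
Total Volume = 11657 m^3

11657


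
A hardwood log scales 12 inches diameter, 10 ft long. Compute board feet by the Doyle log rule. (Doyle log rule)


Doyle: BF = (D - 4)^2 * L / 16
Adjusted diameter = 12 - 4 = 8 in
(D-4)^2 = 8^2 = 64
BF = 64 * 10 / 16 = 40 BF

40


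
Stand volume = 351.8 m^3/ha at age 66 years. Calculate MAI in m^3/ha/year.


Formula: MAI = Total Volume / Stand Age
MAI = 351.8 m^3/ha / 66 years
MAI = 5.33 m^3/ha/year

5.33


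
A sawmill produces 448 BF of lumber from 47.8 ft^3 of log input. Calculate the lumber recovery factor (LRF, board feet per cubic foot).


Formula: LRF = Lumber Output (BF) / Log Input (ft^3)
LRF = 448 BF / 47.8 ft^3
LRF = 9.37 BF/ft^3

9.37


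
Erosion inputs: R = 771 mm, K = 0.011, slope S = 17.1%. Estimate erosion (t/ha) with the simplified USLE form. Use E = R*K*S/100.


Formula: E = R * K * S / 100  (simplified USLE)
R * K = 771 * 0.011 = 8.481
E = 8.481 * 17.1 / 100 = 1.45 t/ha

1.45


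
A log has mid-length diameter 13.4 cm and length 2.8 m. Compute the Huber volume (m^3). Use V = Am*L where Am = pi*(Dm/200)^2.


Huber: V = Am * L,  Am = pi*(Dm/200)^2
Am = pi*(13.4/200)^2 = 0.014103 m^2
V = 0.014103*2.8 = 0.0395 m^3

0.0395


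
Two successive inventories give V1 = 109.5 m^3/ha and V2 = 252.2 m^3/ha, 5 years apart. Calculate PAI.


Formula: PAI = (V_T2 - V_T1) / (T2 - T1)
Volume increment = 252.2 - 109.5 = 142.7 m^3/ha
PAI = 142.7 / 5 = 28.54 m^3/ha/year

28.54


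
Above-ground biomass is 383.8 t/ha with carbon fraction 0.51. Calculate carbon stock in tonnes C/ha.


Formula: Carbon Stock = Biomass * Carbon Fraction
C = 383.8 t/ha * 0.51
C = 195.7 t C/ha

195.7


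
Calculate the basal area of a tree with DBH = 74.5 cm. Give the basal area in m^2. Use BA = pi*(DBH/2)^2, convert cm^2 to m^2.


Formula: BA = pi * (DBH/2)^2 / 10000  (cm^2 to m^2)
Radius = DBH/2 = 74.5/2 = 37.25 cm
BA = pi * 37.25^2 / 10000
   = 4359.1562 cm^2 / 10000
   = 0.4359 m^2

0.4359


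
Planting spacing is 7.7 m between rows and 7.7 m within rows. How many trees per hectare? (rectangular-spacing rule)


Formula: TPH = 10000 m^2/ha / (spacing_x * spacing_y)
Area per tree = 7.7 m * 7.7 m = 59.29 m^2
TPH = 10000 / 59.29 = 169 trees/ha

169


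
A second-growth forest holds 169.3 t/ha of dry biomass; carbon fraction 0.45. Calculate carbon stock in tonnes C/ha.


Formula: Carbon Stock = Biomass * Carbon Fraction
C = 169.3 t/ha * 0.45
C = 76.2 t C/ha

76.2


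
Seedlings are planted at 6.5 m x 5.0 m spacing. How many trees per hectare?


Formula: TPH = 10000 m^2/ha / (spacing_x * spacing_y)
Area per tree = 6.5 m * 5.0 m = 32.5 m^2
TPH = 10000 / 32.5 = 308 trees/ha

308


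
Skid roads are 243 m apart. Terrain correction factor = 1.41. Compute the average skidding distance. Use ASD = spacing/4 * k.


Formula: ASD = (spacing / 4) * correction
Uncorrected distance = spacing / 4 = 243 / 4 = 60.75 m
ASD = 60.75 * 1.41 = 86 m

86


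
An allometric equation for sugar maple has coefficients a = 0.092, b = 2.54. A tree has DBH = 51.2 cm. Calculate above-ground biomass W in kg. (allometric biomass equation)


Formula: W = a * DBH^b  (allometric power law)
DBH^b = 51.2^2.54 = 21955.6198
W = 0.092 * 21955.6198 = 2019.9 kg

2019.9


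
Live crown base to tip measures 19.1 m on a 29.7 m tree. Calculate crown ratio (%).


Formula: Crown Ratio = (Crown Length / Total Height) * 100
CR = (19.1 m / 29.7 m) * 100
CR = 0.6431 * 100 = 64.3%

64.3


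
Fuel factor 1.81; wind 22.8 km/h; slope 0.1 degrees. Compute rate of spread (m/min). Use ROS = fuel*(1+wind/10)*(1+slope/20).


Formula: ROS = fuel * (1 + wind/10) * (1 + slope/20)
Wind factor = 1 + 22.8/10 = 3.28
Slope factor = 1 + 0.1/20 = 1.005
ROS = 1.81 * 3.28 * 1.005 = 5.97 m/min

5.97


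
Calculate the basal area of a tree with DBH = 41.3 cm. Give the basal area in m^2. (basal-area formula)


Formula: BA = pi * (DBH/2)^2 / 10000  (cm^2 to m^2)
Radius = DBH/2 = 41.3/2 = 20.65 cm
BA = pi * 20.65^2 / 10000
   = 1339.6458 cm^2 / 10000
   = 0.134 m^2

0.134


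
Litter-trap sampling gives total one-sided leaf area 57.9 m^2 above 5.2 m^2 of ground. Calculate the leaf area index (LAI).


Formula: LAI = total leaf area / ground area  (dimensionless)
LAI = 57.9 m^2 / 5.2 m^2
LAI = 11.13

11.13


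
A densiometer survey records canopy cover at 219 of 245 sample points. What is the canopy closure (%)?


Formula: Canopy closure = covered points / total points * 100
Closure = 219 / 245 * 100
Closure = 0.8939 * 100 = 89.4%

89.4


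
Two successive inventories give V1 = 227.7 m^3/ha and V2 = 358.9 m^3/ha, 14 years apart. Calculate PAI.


Formula: PAI = (V_T2 - V_T1) / (T2 - T1)
Volume increment = 358.9 - 227.7 = 131.2 m^3/ha
PAI = 131.2 / 14 = 9.37 m^3/ha/year

9.37


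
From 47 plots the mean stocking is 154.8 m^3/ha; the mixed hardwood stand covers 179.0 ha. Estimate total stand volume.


Formula: Total Volume = Mean Volume per ha * Total Area
Total Volume = 154.8 m^3/ha * 179.0 ha
Total Volume = 27709 m^3

27709


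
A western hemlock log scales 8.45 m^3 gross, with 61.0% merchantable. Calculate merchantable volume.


Formula: MV = V_total * (merchantable_pct / 100)
Merchantable fraction = 61.0% / 100 = 0.61
MV = 8.45 m^3 * 0.61 = 5.155 m^3

5.155


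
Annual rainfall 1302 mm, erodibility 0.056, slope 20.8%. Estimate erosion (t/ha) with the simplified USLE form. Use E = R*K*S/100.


Formula: E = R * K * S / 100  (simplified USLE)
R * K = 1302 * 0.056 = 72.912
E = 72.912 * 20.8 / 100 = 15.17 t/ha

15.17


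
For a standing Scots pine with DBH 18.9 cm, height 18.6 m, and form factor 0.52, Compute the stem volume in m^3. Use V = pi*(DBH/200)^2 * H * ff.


Formula: V = pi * (DBH/200)^2 * H * ff
Radius = DBH/200 = 18.9/200 = 0.0945 m
Radius^2 = 0.0945^2 = 0.00893025 m^2
V = pi * 0.00893025 * 18.6 * 0.52
V = 0.271 m^3

0.271


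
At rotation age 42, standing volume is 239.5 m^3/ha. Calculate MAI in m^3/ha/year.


Formula: MAI = Total Volume / Stand Age
MAI = 239.5 m^3/ha / 42 years
MAI = 5.7 m^3/ha/year

5.7


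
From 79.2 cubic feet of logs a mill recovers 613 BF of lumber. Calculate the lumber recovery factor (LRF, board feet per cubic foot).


Formula: LRF = Lumber Output (BF) / Log Input (ft^3)
LRF = 613 BF / 79.2 ft^3
LRF = 7.74 BF/ft^3

7.74


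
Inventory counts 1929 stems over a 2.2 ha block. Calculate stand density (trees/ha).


Formula: Stand Density = N_trees / Area_ha
Density = 1929 trees / 2.2 ha
Density = 877 trees/ha

877


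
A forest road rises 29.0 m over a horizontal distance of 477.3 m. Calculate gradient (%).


Formula: Gradient = rise / run * 100
Gradient = 29.0 / 477.3 * 100 = 6.1%

6.1


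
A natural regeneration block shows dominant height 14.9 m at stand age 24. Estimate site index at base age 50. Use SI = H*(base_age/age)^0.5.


Formula: SI = H_dom * (base_age / age)^0.5
Age ratio = 50 / 24 = 2.08333
sqrt(age_ratio) = 1.44338
SI = 14.9 * 1.44338 = 21.5 m

21.5


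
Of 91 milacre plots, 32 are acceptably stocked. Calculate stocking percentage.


Formula: Stocking % = stocked plots / total plots * 100
Stocking = 32 / 91 * 100
Stocking = 0.3516 * 100 = 35.2%

35.2


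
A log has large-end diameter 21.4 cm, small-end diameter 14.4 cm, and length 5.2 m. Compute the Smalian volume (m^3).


Smalian: V = (A1 + A2)/2 * L,  A = pi*(D/200)^2
A1 = pi*(21.4/200)^2 = 0.035968 m^2
A2 = pi*(14.4/200)^2 = 0.016286 m^2
V = (0.035968+0.016286)/2*5.2 = 0.1359 m^3

0.1359


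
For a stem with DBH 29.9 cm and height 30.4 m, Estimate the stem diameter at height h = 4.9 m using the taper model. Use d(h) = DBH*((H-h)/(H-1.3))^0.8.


Taper: d(h) = DBH * ((H - h) / (H - 1.3))^0.8
Numerator = H - h = 30.4 - 4.9 = 25.5 m
Denominator = H - 1.3 = 30.4 - 1.3 = 29.1 m
Ratio = 25.5 / 29.1 = 0.87629
d = 29.9 * 0.87629^0.8 = 26.9 cm

26.9


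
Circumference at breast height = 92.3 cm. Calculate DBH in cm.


Formula: DBH = C / pi
DBH = 92.3 / pi
pi = 3.14159...
DBH = 29.4 cm

29.4


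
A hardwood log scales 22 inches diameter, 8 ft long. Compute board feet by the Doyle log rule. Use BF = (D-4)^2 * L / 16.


Doyle: BF = (D - 4)^2 * L / 16
Adjusted diameter = 22 - 4 = 18 in
(D-4)^2 = 18^2 = 324
BF = 324 * 8 / 16 = 162 BF

162


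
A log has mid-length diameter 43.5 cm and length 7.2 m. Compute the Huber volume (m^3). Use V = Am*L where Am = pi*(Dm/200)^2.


Huber: V = Am * L,  Am = pi*(Dm/200)^2
Am = pi*(43.5/200)^2 = 0.148617 m^2
V = 0.148617*7.2 = 1.07 m^3

1.07


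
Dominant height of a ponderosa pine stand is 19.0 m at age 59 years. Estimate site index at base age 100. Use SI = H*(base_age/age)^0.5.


Formula: SI = H_dom * (base_age / age)^0.5
Age ratio = 100 / 59 = 1.69492
sqrt(age_ratio) = 1.30189
SI = 19.0 * 1.30189 = 24.7 m

24.7


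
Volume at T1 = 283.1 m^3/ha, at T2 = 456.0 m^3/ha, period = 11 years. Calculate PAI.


Formula: PAI = (V_T2 - V_T1) / (T2 - T1)
Volume increment = 456.0 - 283.1 = 172.9 m^3/ha
PAI = 172.9 / 11 = 15.72 m^3/ha/year

15.72


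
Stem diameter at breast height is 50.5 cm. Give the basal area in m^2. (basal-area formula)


Formula: BA = pi * (DBH/2)^2 / 10000  (cm^2 to m^2)
Radius = DBH/2 = 50.5/2 = 25.25 cm
BA = pi * 25.25^2 / 10000
   = 2002.9617 cm^2 / 10000
   = 0.2003 m^2

0.2003


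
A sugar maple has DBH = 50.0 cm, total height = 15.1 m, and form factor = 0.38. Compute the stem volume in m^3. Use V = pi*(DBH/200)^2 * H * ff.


Formula: V = pi * (DBH/200)^2 * H * ff
Radius = DBH/200 = 50.0/200 = 0.25 m
Radius^2 = 0.25^2 = 0.0625 m^2
V = pi * 0.0625 * 15.1 * 0.38
V = 1.127 m^3

1.127


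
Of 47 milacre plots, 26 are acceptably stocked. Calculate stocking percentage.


Formula: Stocking % = stocked plots / total plots * 100
Stocking = 26 / 47 * 100
Stocking = 0.5532 * 100 = 55.3%

55.3


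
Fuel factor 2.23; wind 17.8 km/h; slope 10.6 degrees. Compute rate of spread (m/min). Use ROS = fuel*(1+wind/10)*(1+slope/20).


Formula: ROS = fuel * (1 + wind/10) * (1 + slope/20)
Wind factor = 1 + 17.8/10 = 2.78
Slope factor = 1 + 10.6/20 = 1.53
ROS = 2.23 * 2.78 * 1.53 = 9.49 m/min

9.49


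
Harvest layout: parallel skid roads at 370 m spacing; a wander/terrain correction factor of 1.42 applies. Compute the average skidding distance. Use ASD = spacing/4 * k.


Formula: ASD = (spacing / 4) * correction
Uncorrected distance = spacing / 4 = 370 / 4 = 92.5 m
ASD = 92.5 * 1.42 = 131 m

131


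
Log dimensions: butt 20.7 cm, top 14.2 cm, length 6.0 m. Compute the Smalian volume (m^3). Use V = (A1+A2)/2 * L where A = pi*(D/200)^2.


Smalian: V = (A1 + A2)/2 * L,  A = pi*(D/200)^2
A1 = pi*(20.7/200)^2 = 0.033654 m^2
A2 = pi*(14.2/200)^2 = 0.015837 m^2
V = (0.033654+0.015837)/2*6.0 = 0.1485 m^3

0.1485


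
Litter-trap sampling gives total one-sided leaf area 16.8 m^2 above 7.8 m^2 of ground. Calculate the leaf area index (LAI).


Formula: LAI = total leaf area / ground area  (dimensionless)
LAI = 16.8 m^2 / 7.8 m^2
LAI = 2.15

2.15


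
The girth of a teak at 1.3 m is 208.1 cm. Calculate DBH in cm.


Formula: DBH = C / pi
DBH = 208.1 / pi
pi = 3.14159...
DBH = 66.2 cm

66.2


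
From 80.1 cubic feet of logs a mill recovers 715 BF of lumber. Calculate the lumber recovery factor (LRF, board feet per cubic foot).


Formula: LRF = Lumber Output (BF) / Log Input (ft^3)
LRF = 715 BF / 80.1 ft^3
LRF = 8.93 BF/ft^3

8.93


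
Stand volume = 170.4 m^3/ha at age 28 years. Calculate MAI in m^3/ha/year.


Formula: MAI = Total Volume / Stand Age
MAI = 170.4 m^3/ha / 28 years
MAI = 6.09 m^3/ha/year

6.09


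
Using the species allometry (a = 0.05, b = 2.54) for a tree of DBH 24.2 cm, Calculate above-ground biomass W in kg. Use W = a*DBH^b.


Formula: W = a * DBH^b  (allometric power law)
DBH^b = 24.2^2.54 = 3272.5857
W = 0.05 * 3272.5857 = 163.6 kg

163.6


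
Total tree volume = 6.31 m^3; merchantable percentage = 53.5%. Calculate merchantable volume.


Formula: MV = V_total * (merchantable_pct / 100)
Merchantable fraction = 53.5% / 100 = 0.535
MV = 6.31 m^3 * 0.535 = 3.376 m^3

3.376


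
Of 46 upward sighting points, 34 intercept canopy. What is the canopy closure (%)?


Formula: Canopy closure = covered points / total points * 100
Closure = 34 / 46 * 100
Closure = 0.7391 * 100 = 73.9%

73.9


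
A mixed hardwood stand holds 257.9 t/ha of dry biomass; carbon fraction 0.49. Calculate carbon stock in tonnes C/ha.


Formula: Carbon Stock = Biomass * Carbon Fraction
C = 257.9 t/ha * 0.49
C = 126.4 t C/ha

126.4


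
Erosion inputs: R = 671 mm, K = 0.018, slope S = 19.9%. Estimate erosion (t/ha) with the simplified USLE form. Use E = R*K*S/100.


Formula: E = R * K * S / 100  (simplified USLE)
R * K = 671 * 0.018 = 12.078
E = 12.078 * 19.9 / 100 = 2.4 t/ha

2.4


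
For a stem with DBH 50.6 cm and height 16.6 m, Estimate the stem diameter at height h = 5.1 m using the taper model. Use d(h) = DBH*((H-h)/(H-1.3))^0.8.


Taper: d(h) = DBH * ((H - h) / (H - 1.3))^0.8
Numerator = H - h = 16.6 - 5.1 = 11.5 m
Denominator = H - 1.3 = 16.6 - 1.3 = 15.3 m
Ratio = 11.5 / 15.3 = 0.75163
d = 50.6 * 0.75163^0.8 = 40.3 cm

40.3


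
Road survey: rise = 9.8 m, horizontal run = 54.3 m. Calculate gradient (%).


Formula: Gradient = rise / run * 100
Gradient = 9.8 / 54.3 * 100 = 18.0%

18.0


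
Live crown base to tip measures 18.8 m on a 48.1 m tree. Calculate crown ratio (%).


Formula: Crown Ratio = (Crown Length / Total Height) * 100
CR = (18.8 m / 48.1 m) * 100
CR = 0.3909 * 100 = 39.1%

39.1


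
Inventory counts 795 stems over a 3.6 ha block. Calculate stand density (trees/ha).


Formula: Stand Density = N_trees / Area_ha
Density = 795 trees / 3.6 ha
Density = 221 trees/ha

221


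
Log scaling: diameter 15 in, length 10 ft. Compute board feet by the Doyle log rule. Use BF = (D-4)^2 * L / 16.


Doyle: BF = (D - 4)^2 * L / 16
Adjusted diameter = 15 - 4 = 11 in
(D-4)^2 = 11^2 = 121
BF = 121 * 10 / 16 = 76 BF

76


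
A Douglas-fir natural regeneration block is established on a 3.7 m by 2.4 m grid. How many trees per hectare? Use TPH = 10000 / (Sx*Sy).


Formula: TPH = 10000 m^2/ha / (spacing_x * spacing_y)
Area per tree = 3.7 m * 2.4 m = 8.88 m^2
TPH = 10000 / 8.88 = 1126 trees/ha

1126


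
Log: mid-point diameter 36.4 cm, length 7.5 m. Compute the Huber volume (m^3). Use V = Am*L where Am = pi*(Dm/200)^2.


Huber: V = Am * L,  Am = pi*(Dm/200)^2
Am = pi*(36.4/200)^2 = 0.104062 m^2
V = 0.104062*7.5 = 0.7805 m^3

0.7805


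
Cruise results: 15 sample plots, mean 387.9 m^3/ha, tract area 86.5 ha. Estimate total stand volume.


Formula: Total Volume = Mean Volume per ha * Total Area
Total Volume = 387.9 m^3/ha * 86.5 ha
Total Volume = 33553 m^3

33553


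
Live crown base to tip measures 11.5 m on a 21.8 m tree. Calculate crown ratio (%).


Formula: Crown Ratio = (Crown Length / Total Height) * 100
CR = (11.5 m / 21.8 m) * 100
CR = 0.5275 * 100 = 52.8%

52.8


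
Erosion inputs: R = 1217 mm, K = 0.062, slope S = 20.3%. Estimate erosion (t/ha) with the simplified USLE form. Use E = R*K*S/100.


Formula: E = R * K * S / 100  (simplified USLE)
R * K = 1217 * 0.062 = 75.454
E = 75.454 * 20.3 / 100 = 15.32 t/ha

15.32
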